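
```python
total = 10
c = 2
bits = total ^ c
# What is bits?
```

Answer: 8

Derivation:
Trace (tracking bits):
total = 10  # -> total = 10
c = 2  # -> c = 2
bits = total ^ c  # -> bits = 8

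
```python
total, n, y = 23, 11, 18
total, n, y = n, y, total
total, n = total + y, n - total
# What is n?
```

Trace (tracking n):
total, n, y = (23, 11, 18)  # -> total = 23, n = 11, y = 18
total, n, y = (n, y, total)  # -> total = 11, n = 18, y = 23
total, n = (total + y, n - total)  # -> total = 34, n = 7

Answer: 7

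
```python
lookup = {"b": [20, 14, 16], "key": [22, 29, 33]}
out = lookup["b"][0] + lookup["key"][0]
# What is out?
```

Trace (tracking out):
lookup = {'b': [20, 14, 16], 'key': [22, 29, 33]}  # -> lookup = {'b': [20, 14, 16], 'key': [22, 29, 33]}
out = lookup['b'][0] + lookup['key'][0]  # -> out = 42

Answer: 42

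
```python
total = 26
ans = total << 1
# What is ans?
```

Trace (tracking ans):
total = 26  # -> total = 26
ans = total << 1  # -> ans = 52

Answer: 52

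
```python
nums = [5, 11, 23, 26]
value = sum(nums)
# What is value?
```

Answer: 65

Derivation:
Trace (tracking value):
nums = [5, 11, 23, 26]  # -> nums = [5, 11, 23, 26]
value = sum(nums)  # -> value = 65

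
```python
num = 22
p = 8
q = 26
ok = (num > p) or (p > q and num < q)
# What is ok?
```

Answer: True

Derivation:
Trace (tracking ok):
num = 22  # -> num = 22
p = 8  # -> p = 8
q = 26  # -> q = 26
ok = num > p or (p > q and num < q)  # -> ok = True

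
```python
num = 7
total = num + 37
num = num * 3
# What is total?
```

Answer: 44

Derivation:
Trace (tracking total):
num = 7  # -> num = 7
total = num + 37  # -> total = 44
num = num * 3  # -> num = 21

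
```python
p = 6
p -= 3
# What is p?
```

Answer: 3

Derivation:
Trace (tracking p):
p = 6  # -> p = 6
p -= 3  # -> p = 3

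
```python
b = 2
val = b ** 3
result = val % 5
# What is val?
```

Trace (tracking val):
b = 2  # -> b = 2
val = b ** 3  # -> val = 8
result = val % 5  # -> result = 3

Answer: 8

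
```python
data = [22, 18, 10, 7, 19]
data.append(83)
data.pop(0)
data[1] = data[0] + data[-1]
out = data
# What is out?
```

Answer: [18, 101, 7, 19, 83]

Derivation:
Trace (tracking out):
data = [22, 18, 10, 7, 19]  # -> data = [22, 18, 10, 7, 19]
data.append(83)  # -> data = [22, 18, 10, 7, 19, 83]
data.pop(0)  # -> data = [18, 10, 7, 19, 83]
data[1] = data[0] + data[-1]  # -> data = [18, 101, 7, 19, 83]
out = data  # -> out = [18, 101, 7, 19, 83]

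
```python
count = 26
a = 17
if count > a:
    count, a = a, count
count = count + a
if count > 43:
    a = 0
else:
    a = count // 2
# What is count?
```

Trace (tracking count):
count = 26  # -> count = 26
a = 17  # -> a = 17
if count > a:  # condition is True
    count, a = (a, count)  # -> count = 17, a = 26
count = count + a  # -> count = 43
if count > 43:  # condition is False
else:
    a = count // 2  # -> a = 21

Answer: 43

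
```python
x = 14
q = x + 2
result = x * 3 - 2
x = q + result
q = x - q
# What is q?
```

Answer: 40

Derivation:
Trace (tracking q):
x = 14  # -> x = 14
q = x + 2  # -> q = 16
result = x * 3 - 2  # -> result = 40
x = q + result  # -> x = 56
q = x - q  # -> q = 40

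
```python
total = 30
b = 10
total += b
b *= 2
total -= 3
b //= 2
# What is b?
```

Answer: 10

Derivation:
Trace (tracking b):
total = 30  # -> total = 30
b = 10  # -> b = 10
total += b  # -> total = 40
b *= 2  # -> b = 20
total -= 3  # -> total = 37
b //= 2  # -> b = 10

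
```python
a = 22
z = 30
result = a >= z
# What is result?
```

Trace (tracking result):
a = 22  # -> a = 22
z = 30  # -> z = 30
result = a >= z  # -> result = False

Answer: False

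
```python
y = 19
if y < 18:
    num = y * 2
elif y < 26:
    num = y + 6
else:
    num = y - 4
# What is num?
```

Answer: 25

Derivation:
Trace (tracking num):
y = 19  # -> y = 19
if y < 18:  # condition is False
elif y < 26:  # condition is True
    num = y + 6  # -> num = 25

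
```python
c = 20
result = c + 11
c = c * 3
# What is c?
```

Answer: 60

Derivation:
Trace (tracking c):
c = 20  # -> c = 20
result = c + 11  # -> result = 31
c = c * 3  # -> c = 60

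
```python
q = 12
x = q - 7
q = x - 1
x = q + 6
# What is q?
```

Answer: 4

Derivation:
Trace (tracking q):
q = 12  # -> q = 12
x = q - 7  # -> x = 5
q = x - 1  # -> q = 4
x = q + 6  # -> x = 10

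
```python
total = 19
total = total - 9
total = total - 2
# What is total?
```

Answer: 8

Derivation:
Trace (tracking total):
total = 19  # -> total = 19
total = total - 9  # -> total = 10
total = total - 2  # -> total = 8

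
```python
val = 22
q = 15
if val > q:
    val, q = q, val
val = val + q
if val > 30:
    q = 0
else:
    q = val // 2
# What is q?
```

Answer: 0

Derivation:
Trace (tracking q):
val = 22  # -> val = 22
q = 15  # -> q = 15
if val > q:  # condition is True
    val, q = (q, val)  # -> val = 15, q = 22
val = val + q  # -> val = 37
if val > 30:  # condition is True
    q = 0  # -> q = 0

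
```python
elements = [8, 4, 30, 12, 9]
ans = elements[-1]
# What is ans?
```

Answer: 9

Derivation:
Trace (tracking ans):
elements = [8, 4, 30, 12, 9]  # -> elements = [8, 4, 30, 12, 9]
ans = elements[-1]  # -> ans = 9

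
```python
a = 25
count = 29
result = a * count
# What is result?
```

Trace (tracking result):
a = 25  # -> a = 25
count = 29  # -> count = 29
result = a * count  # -> result = 725

Answer: 725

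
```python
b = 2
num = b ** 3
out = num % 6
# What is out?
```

Answer: 2

Derivation:
Trace (tracking out):
b = 2  # -> b = 2
num = b ** 3  # -> num = 8
out = num % 6  # -> out = 2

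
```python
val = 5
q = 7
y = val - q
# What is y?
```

Trace (tracking y):
val = 5  # -> val = 5
q = 7  # -> q = 7
y = val - q  # -> y = -2

Answer: -2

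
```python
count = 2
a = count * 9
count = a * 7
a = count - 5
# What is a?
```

Answer: 121

Derivation:
Trace (tracking a):
count = 2  # -> count = 2
a = count * 9  # -> a = 18
count = a * 7  # -> count = 126
a = count - 5  # -> a = 121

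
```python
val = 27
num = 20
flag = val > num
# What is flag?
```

Trace (tracking flag):
val = 27  # -> val = 27
num = 20  # -> num = 20
flag = val > num  # -> flag = True

Answer: True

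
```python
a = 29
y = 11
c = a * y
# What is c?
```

Trace (tracking c):
a = 29  # -> a = 29
y = 11  # -> y = 11
c = a * y  # -> c = 319

Answer: 319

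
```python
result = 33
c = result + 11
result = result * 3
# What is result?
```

Trace (tracking result):
result = 33  # -> result = 33
c = result + 11  # -> c = 44
result = result * 3  # -> result = 99

Answer: 99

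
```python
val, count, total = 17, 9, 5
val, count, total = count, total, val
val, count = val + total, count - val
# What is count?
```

Trace (tracking count):
val, count, total = (17, 9, 5)  # -> val = 17, count = 9, total = 5
val, count, total = (count, total, val)  # -> val = 9, count = 5, total = 17
val, count = (val + total, count - val)  # -> val = 26, count = -4

Answer: -4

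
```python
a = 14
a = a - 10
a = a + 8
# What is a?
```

Answer: 12

Derivation:
Trace (tracking a):
a = 14  # -> a = 14
a = a - 10  # -> a = 4
a = a + 8  # -> a = 12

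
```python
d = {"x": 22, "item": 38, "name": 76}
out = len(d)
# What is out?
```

Trace (tracking out):
d = {'x': 22, 'item': 38, 'name': 76}  # -> d = {'x': 22, 'item': 38, 'name': 76}
out = len(d)  # -> out = 3

Answer: 3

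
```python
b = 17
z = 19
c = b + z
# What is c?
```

Trace (tracking c):
b = 17  # -> b = 17
z = 19  # -> z = 19
c = b + z  # -> c = 36

Answer: 36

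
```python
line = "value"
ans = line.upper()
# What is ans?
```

Trace (tracking ans):
line = 'value'  # -> line = 'value'
ans = line.upper()  # -> ans = 'VALUE'

Answer: 'VALUE'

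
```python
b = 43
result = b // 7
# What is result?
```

Trace (tracking result):
b = 43  # -> b = 43
result = b // 7  # -> result = 6

Answer: 6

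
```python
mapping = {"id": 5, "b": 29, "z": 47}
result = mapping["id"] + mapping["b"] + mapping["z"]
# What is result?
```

Trace (tracking result):
mapping = {'id': 5, 'b': 29, 'z': 47}  # -> mapping = {'id': 5, 'b': 29, 'z': 47}
result = mapping['id'] + mapping['b'] + mapping['z']  # -> result = 81

Answer: 81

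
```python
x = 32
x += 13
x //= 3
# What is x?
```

Trace (tracking x):
x = 32  # -> x = 32
x += 13  # -> x = 45
x //= 3  # -> x = 15

Answer: 15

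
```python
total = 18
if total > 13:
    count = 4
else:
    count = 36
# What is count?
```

Trace (tracking count):
total = 18  # -> total = 18
if total > 13:  # condition is True
    count = 4  # -> count = 4

Answer: 4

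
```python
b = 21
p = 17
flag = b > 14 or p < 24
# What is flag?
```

Answer: True

Derivation:
Trace (tracking flag):
b = 21  # -> b = 21
p = 17  # -> p = 17
flag = b > 14 or p < 24  # -> flag = True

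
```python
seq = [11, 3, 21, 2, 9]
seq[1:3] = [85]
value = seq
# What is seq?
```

Answer: [11, 85, 2, 9]

Derivation:
Trace (tracking seq):
seq = [11, 3, 21, 2, 9]  # -> seq = [11, 3, 21, 2, 9]
seq[1:3] = [85]  # -> seq = [11, 85, 2, 9]
value = seq  # -> value = [11, 85, 2, 9]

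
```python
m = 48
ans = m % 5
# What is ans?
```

Trace (tracking ans):
m = 48  # -> m = 48
ans = m % 5  # -> ans = 3

Answer: 3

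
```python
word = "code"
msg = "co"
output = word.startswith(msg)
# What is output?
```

Answer: True

Derivation:
Trace (tracking output):
word = 'code'  # -> word = 'code'
msg = 'co'  # -> msg = 'co'
output = word.startswith(msg)  # -> output = True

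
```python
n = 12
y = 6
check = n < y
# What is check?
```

Trace (tracking check):
n = 12  # -> n = 12
y = 6  # -> y = 6
check = n < y  # -> check = False

Answer: False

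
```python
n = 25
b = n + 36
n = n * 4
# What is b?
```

Answer: 61

Derivation:
Trace (tracking b):
n = 25  # -> n = 25
b = n + 36  # -> b = 61
n = n * 4  # -> n = 100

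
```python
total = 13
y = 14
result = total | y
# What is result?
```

Answer: 15

Derivation:
Trace (tracking result):
total = 13  # -> total = 13
y = 14  # -> y = 14
result = total | y  # -> result = 15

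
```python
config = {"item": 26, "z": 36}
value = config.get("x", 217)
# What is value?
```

Trace (tracking value):
config = {'item': 26, 'z': 36}  # -> config = {'item': 26, 'z': 36}
value = config.get('x', 217)  # -> value = 217

Answer: 217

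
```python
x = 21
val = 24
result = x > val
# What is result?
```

Trace (tracking result):
x = 21  # -> x = 21
val = 24  # -> val = 24
result = x > val  # -> result = False

Answer: False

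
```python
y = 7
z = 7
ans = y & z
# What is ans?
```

Answer: 7

Derivation:
Trace (tracking ans):
y = 7  # -> y = 7
z = 7  # -> z = 7
ans = y & z  # -> ans = 7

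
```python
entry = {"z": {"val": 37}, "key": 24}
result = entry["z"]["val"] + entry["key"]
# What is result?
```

Answer: 61

Derivation:
Trace (tracking result):
entry = {'z': {'val': 37}, 'key': 24}  # -> entry = {'z': {'val': 37}, 'key': 24}
result = entry['z']['val'] + entry['key']  # -> result = 61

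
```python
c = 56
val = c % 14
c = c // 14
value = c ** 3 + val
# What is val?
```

Answer: 0

Derivation:
Trace (tracking val):
c = 56  # -> c = 56
val = c % 14  # -> val = 0
c = c // 14  # -> c = 4
value = c ** 3 + val  # -> value = 64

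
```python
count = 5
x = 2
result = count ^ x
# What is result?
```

Trace (tracking result):
count = 5  # -> count = 5
x = 2  # -> x = 2
result = count ^ x  # -> result = 7

Answer: 7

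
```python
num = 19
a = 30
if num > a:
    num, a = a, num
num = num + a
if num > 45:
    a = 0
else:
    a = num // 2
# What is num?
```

Trace (tracking num):
num = 19  # -> num = 19
a = 30  # -> a = 30
if num > a:  # condition is False
num = num + a  # -> num = 49
if num > 45:  # condition is True
    a = 0  # -> a = 0

Answer: 49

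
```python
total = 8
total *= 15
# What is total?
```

Answer: 120

Derivation:
Trace (tracking total):
total = 8  # -> total = 8
total *= 15  # -> total = 120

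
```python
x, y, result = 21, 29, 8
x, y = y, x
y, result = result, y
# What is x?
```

Trace (tracking x):
x, y, result = (21, 29, 8)  # -> x = 21, y = 29, result = 8
x, y = (y, x)  # -> x = 29, y = 21
y, result = (result, y)  # -> y = 8, result = 21

Answer: 29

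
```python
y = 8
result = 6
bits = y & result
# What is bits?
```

Trace (tracking bits):
y = 8  # -> y = 8
result = 6  # -> result = 6
bits = y & result  # -> bits = 0

Answer: 0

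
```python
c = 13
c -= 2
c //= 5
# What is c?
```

Answer: 2

Derivation:
Trace (tracking c):
c = 13  # -> c = 13
c -= 2  # -> c = 11
c //= 5  # -> c = 2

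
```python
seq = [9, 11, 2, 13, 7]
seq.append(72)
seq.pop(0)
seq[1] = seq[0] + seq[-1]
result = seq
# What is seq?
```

Trace (tracking seq):
seq = [9, 11, 2, 13, 7]  # -> seq = [9, 11, 2, 13, 7]
seq.append(72)  # -> seq = [9, 11, 2, 13, 7, 72]
seq.pop(0)  # -> seq = [11, 2, 13, 7, 72]
seq[1] = seq[0] + seq[-1]  # -> seq = [11, 83, 13, 7, 72]
result = seq  # -> result = [11, 83, 13, 7, 72]

Answer: [11, 83, 13, 7, 72]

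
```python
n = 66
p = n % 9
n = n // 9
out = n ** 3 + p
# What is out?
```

Trace (tracking out):
n = 66  # -> n = 66
p = n % 9  # -> p = 3
n = n // 9  # -> n = 7
out = n ** 3 + p  # -> out = 346

Answer: 346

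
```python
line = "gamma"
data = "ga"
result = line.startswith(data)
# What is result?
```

Answer: True

Derivation:
Trace (tracking result):
line = 'gamma'  # -> line = 'gamma'
data = 'ga'  # -> data = 'ga'
result = line.startswith(data)  # -> result = True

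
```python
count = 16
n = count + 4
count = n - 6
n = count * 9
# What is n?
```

Answer: 126

Derivation:
Trace (tracking n):
count = 16  # -> count = 16
n = count + 4  # -> n = 20
count = n - 6  # -> count = 14
n = count * 9  # -> n = 126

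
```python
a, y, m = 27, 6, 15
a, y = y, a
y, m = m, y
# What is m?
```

Trace (tracking m):
a, y, m = (27, 6, 15)  # -> a = 27, y = 6, m = 15
a, y = (y, a)  # -> a = 6, y = 27
y, m = (m, y)  # -> y = 15, m = 27

Answer: 27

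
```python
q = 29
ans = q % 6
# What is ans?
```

Answer: 5

Derivation:
Trace (tracking ans):
q = 29  # -> q = 29
ans = q % 6  # -> ans = 5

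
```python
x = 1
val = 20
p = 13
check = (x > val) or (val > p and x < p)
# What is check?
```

Answer: True

Derivation:
Trace (tracking check):
x = 1  # -> x = 1
val = 20  # -> val = 20
p = 13  # -> p = 13
check = x > val or (val > p and x < p)  # -> check = True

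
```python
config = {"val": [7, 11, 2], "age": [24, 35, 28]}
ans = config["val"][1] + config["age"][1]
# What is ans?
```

Trace (tracking ans):
config = {'val': [7, 11, 2], 'age': [24, 35, 28]}  # -> config = {'val': [7, 11, 2], 'age': [24, 35, 28]}
ans = config['val'][1] + config['age'][1]  # -> ans = 46

Answer: 46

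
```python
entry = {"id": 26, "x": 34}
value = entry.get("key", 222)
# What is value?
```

Trace (tracking value):
entry = {'id': 26, 'x': 34}  # -> entry = {'id': 26, 'x': 34}
value = entry.get('key', 222)  # -> value = 222

Answer: 222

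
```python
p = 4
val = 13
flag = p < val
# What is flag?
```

Trace (tracking flag):
p = 4  # -> p = 4
val = 13  # -> val = 13
flag = p < val  # -> flag = True

Answer: True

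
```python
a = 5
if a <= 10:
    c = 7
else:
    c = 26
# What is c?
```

Answer: 7

Derivation:
Trace (tracking c):
a = 5  # -> a = 5
if a <= 10:  # condition is True
    c = 7  # -> c = 7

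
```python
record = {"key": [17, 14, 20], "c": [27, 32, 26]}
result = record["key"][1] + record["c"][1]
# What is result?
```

Trace (tracking result):
record = {'key': [17, 14, 20], 'c': [27, 32, 26]}  # -> record = {'key': [17, 14, 20], 'c': [27, 32, 26]}
result = record['key'][1] + record['c'][1]  # -> result = 46

Answer: 46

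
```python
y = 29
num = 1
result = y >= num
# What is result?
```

Trace (tracking result):
y = 29  # -> y = 29
num = 1  # -> num = 1
result = y >= num  # -> result = True

Answer: True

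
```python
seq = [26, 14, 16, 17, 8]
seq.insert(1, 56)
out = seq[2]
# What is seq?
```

Trace (tracking seq):
seq = [26, 14, 16, 17, 8]  # -> seq = [26, 14, 16, 17, 8]
seq.insert(1, 56)  # -> seq = [26, 56, 14, 16, 17, 8]
out = seq[2]  # -> out = 14

Answer: [26, 56, 14, 16, 17, 8]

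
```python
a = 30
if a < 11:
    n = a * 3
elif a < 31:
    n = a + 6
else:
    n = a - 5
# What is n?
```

Answer: 36

Derivation:
Trace (tracking n):
a = 30  # -> a = 30
if a < 11:  # condition is False
elif a < 31:  # condition is True
    n = a + 6  # -> n = 36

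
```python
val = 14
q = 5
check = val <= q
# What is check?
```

Trace (tracking check):
val = 14  # -> val = 14
q = 5  # -> q = 5
check = val <= q  # -> check = False

Answer: False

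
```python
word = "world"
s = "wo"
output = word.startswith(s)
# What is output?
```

Trace (tracking output):
word = 'world'  # -> word = 'world'
s = 'wo'  # -> s = 'wo'
output = word.startswith(s)  # -> output = True

Answer: True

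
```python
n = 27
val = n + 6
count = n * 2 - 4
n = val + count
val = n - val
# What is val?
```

Trace (tracking val):
n = 27  # -> n = 27
val = n + 6  # -> val = 33
count = n * 2 - 4  # -> count = 50
n = val + count  # -> n = 83
val = n - val  # -> val = 50

Answer: 50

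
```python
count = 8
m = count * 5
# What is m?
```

Answer: 40

Derivation:
Trace (tracking m):
count = 8  # -> count = 8
m = count * 5  # -> m = 40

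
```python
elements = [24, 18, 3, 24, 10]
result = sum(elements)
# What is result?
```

Trace (tracking result):
elements = [24, 18, 3, 24, 10]  # -> elements = [24, 18, 3, 24, 10]
result = sum(elements)  # -> result = 79

Answer: 79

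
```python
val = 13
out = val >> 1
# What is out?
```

Trace (tracking out):
val = 13  # -> val = 13
out = val >> 1  # -> out = 6

Answer: 6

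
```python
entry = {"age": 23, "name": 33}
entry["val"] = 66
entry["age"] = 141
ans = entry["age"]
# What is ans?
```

Trace (tracking ans):
entry = {'age': 23, 'name': 33}  # -> entry = {'age': 23, 'name': 33}
entry['val'] = 66  # -> entry = {'age': 23, 'name': 33, 'val': 66}
entry['age'] = 141  # -> entry = {'age': 141, 'name': 33, 'val': 66}
ans = entry['age']  # -> ans = 141

Answer: 141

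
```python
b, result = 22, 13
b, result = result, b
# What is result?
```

Trace (tracking result):
b, result = (22, 13)  # -> b = 22, result = 13
b, result = (result, b)  # -> b = 13, result = 22

Answer: 22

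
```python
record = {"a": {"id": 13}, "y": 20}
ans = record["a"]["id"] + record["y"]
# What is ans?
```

Trace (tracking ans):
record = {'a': {'id': 13}, 'y': 20}  # -> record = {'a': {'id': 13}, 'y': 20}
ans = record['a']['id'] + record['y']  # -> ans = 33

Answer: 33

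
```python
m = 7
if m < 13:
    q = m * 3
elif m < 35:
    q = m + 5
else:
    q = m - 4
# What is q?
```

Answer: 21

Derivation:
Trace (tracking q):
m = 7  # -> m = 7
if m < 13:  # condition is True
    q = m * 3  # -> q = 21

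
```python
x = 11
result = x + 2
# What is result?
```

Trace (tracking result):
x = 11  # -> x = 11
result = x + 2  # -> result = 13

Answer: 13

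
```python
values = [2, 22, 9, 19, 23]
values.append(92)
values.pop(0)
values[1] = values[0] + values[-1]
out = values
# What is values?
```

Answer: [22, 114, 19, 23, 92]

Derivation:
Trace (tracking values):
values = [2, 22, 9, 19, 23]  # -> values = [2, 22, 9, 19, 23]
values.append(92)  # -> values = [2, 22, 9, 19, 23, 92]
values.pop(0)  # -> values = [22, 9, 19, 23, 92]
values[1] = values[0] + values[-1]  # -> values = [22, 114, 19, 23, 92]
out = values  # -> out = [22, 114, 19, 23, 92]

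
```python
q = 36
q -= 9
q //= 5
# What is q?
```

Trace (tracking q):
q = 36  # -> q = 36
q -= 9  # -> q = 27
q //= 5  # -> q = 5

Answer: 5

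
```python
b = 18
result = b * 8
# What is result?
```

Answer: 144

Derivation:
Trace (tracking result):
b = 18  # -> b = 18
result = b * 8  # -> result = 144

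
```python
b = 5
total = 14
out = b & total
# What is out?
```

Answer: 4

Derivation:
Trace (tracking out):
b = 5  # -> b = 5
total = 14  # -> total = 14
out = b & total  # -> out = 4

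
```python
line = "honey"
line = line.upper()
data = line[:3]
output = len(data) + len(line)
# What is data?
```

Answer: 'HON'

Derivation:
Trace (tracking data):
line = 'honey'  # -> line = 'honey'
line = line.upper()  # -> line = 'HONEY'
data = line[:3]  # -> data = 'HON'
output = len(data) + len(line)  # -> output = 8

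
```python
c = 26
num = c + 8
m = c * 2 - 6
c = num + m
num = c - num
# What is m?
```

Trace (tracking m):
c = 26  # -> c = 26
num = c + 8  # -> num = 34
m = c * 2 - 6  # -> m = 46
c = num + m  # -> c = 80
num = c - num  # -> num = 46

Answer: 46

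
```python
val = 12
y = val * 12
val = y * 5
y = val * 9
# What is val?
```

Answer: 720

Derivation:
Trace (tracking val):
val = 12  # -> val = 12
y = val * 12  # -> y = 144
val = y * 5  # -> val = 720
y = val * 9  # -> y = 6480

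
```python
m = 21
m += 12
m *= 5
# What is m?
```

Answer: 165

Derivation:
Trace (tracking m):
m = 21  # -> m = 21
m += 12  # -> m = 33
m *= 5  # -> m = 165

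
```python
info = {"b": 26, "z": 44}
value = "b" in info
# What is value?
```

Trace (tracking value):
info = {'b': 26, 'z': 44}  # -> info = {'b': 26, 'z': 44}
value = 'b' in info  # -> value = True

Answer: True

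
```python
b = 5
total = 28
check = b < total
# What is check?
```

Answer: True

Derivation:
Trace (tracking check):
b = 5  # -> b = 5
total = 28  # -> total = 28
check = b < total  # -> check = True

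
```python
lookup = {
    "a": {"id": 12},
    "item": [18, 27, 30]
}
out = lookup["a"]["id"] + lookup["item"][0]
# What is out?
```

Trace (tracking out):
lookup = {'a': {'id': 12}, 'item': [18, 27, 30]}  # -> lookup = {'a': {'id': 12}, 'item': [18, 27, 30]}
out = lookup['a']['id'] + lookup['item'][0]  # -> out = 30

Answer: 30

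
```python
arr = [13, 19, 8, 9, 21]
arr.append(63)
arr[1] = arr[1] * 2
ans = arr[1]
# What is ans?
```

Answer: 38

Derivation:
Trace (tracking ans):
arr = [13, 19, 8, 9, 21]  # -> arr = [13, 19, 8, 9, 21]
arr.append(63)  # -> arr = [13, 19, 8, 9, 21, 63]
arr[1] = arr[1] * 2  # -> arr = [13, 38, 8, 9, 21, 63]
ans = arr[1]  # -> ans = 38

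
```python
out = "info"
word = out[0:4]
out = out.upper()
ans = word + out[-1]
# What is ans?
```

Trace (tracking ans):
out = 'info'  # -> out = 'info'
word = out[0:4]  # -> word = 'info'
out = out.upper()  # -> out = 'INFO'
ans = word + out[-1]  # -> ans = 'infoO'

Answer: 'infoO'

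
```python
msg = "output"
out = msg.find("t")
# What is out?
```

Answer: 2

Derivation:
Trace (tracking out):
msg = 'output'  # -> msg = 'output'
out = msg.find('t')  # -> out = 2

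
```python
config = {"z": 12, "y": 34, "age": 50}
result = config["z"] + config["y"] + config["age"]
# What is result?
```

Trace (tracking result):
config = {'z': 12, 'y': 34, 'age': 50}  # -> config = {'z': 12, 'y': 34, 'age': 50}
result = config['z'] + config['y'] + config['age']  # -> result = 96

Answer: 96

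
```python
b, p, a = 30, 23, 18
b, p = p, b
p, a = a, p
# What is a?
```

Trace (tracking a):
b, p, a = (30, 23, 18)  # -> b = 30, p = 23, a = 18
b, p = (p, b)  # -> b = 23, p = 30
p, a = (a, p)  # -> p = 18, a = 30

Answer: 30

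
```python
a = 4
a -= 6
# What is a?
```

Trace (tracking a):
a = 4  # -> a = 4
a -= 6  # -> a = -2

Answer: -2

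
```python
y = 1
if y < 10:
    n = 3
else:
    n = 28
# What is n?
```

Answer: 3

Derivation:
Trace (tracking n):
y = 1  # -> y = 1
if y < 10:  # condition is True
    n = 3  # -> n = 3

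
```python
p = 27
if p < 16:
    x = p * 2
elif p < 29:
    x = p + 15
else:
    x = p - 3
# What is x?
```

Trace (tracking x):
p = 27  # -> p = 27
if p < 16:  # condition is False
elif p < 29:  # condition is True
    x = p + 15  # -> x = 42

Answer: 42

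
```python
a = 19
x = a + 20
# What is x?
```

Trace (tracking x):
a = 19  # -> a = 19
x = a + 20  # -> x = 39

Answer: 39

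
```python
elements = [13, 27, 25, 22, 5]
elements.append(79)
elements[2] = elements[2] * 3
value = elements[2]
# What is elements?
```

Answer: [13, 27, 75, 22, 5, 79]

Derivation:
Trace (tracking elements):
elements = [13, 27, 25, 22, 5]  # -> elements = [13, 27, 25, 22, 5]
elements.append(79)  # -> elements = [13, 27, 25, 22, 5, 79]
elements[2] = elements[2] * 3  # -> elements = [13, 27, 75, 22, 5, 79]
value = elements[2]  # -> value = 75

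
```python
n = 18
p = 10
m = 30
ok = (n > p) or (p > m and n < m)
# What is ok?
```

Trace (tracking ok):
n = 18  # -> n = 18
p = 10  # -> p = 10
m = 30  # -> m = 30
ok = n > p or (p > m and n < m)  # -> ok = True

Answer: True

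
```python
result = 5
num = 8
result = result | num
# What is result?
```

Answer: 13

Derivation:
Trace (tracking result):
result = 5  # -> result = 5
num = 8  # -> num = 8
result = result | num  # -> result = 13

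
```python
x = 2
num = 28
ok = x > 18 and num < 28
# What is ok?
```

Trace (tracking ok):
x = 2  # -> x = 2
num = 28  # -> num = 28
ok = x > 18 and num < 28  # -> ok = False

Answer: False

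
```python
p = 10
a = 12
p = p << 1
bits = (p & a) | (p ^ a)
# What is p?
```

Trace (tracking p):
p = 10  # -> p = 10
a = 12  # -> a = 12
p = p << 1  # -> p = 20
bits = p & a | p ^ a  # -> bits = 28

Answer: 20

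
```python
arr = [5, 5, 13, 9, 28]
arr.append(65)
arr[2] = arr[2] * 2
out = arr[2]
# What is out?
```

Trace (tracking out):
arr = [5, 5, 13, 9, 28]  # -> arr = [5, 5, 13, 9, 28]
arr.append(65)  # -> arr = [5, 5, 13, 9, 28, 65]
arr[2] = arr[2] * 2  # -> arr = [5, 5, 26, 9, 28, 65]
out = arr[2]  # -> out = 26

Answer: 26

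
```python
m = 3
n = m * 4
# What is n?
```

Trace (tracking n):
m = 3  # -> m = 3
n = m * 4  # -> n = 12

Answer: 12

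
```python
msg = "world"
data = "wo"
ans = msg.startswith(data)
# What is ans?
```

Answer: True

Derivation:
Trace (tracking ans):
msg = 'world'  # -> msg = 'world'
data = 'wo'  # -> data = 'wo'
ans = msg.startswith(data)  # -> ans = True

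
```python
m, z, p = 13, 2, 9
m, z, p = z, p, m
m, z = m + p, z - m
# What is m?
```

Trace (tracking m):
m, z, p = (13, 2, 9)  # -> m = 13, z = 2, p = 9
m, z, p = (z, p, m)  # -> m = 2, z = 9, p = 13
m, z = (m + p, z - m)  # -> m = 15, z = 7

Answer: 15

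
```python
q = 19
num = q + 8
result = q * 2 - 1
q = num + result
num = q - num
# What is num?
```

Answer: 37

Derivation:
Trace (tracking num):
q = 19  # -> q = 19
num = q + 8  # -> num = 27
result = q * 2 - 1  # -> result = 37
q = num + result  # -> q = 64
num = q - num  # -> num = 37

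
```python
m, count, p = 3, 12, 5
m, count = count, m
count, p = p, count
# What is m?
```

Answer: 12

Derivation:
Trace (tracking m):
m, count, p = (3, 12, 5)  # -> m = 3, count = 12, p = 5
m, count = (count, m)  # -> m = 12, count = 3
count, p = (p, count)  # -> count = 5, p = 3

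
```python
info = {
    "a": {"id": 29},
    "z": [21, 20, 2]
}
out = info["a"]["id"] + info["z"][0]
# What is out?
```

Answer: 50

Derivation:
Trace (tracking out):
info = {'a': {'id': 29}, 'z': [21, 20, 2]}  # -> info = {'a': {'id': 29}, 'z': [21, 20, 2]}
out = info['a']['id'] + info['z'][0]  # -> out = 50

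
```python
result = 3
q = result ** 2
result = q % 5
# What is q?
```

Answer: 9

Derivation:
Trace (tracking q):
result = 3  # -> result = 3
q = result ** 2  # -> q = 9
result = q % 5  # -> result = 4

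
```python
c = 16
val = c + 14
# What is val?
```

Answer: 30

Derivation:
Trace (tracking val):
c = 16  # -> c = 16
val = c + 14  # -> val = 30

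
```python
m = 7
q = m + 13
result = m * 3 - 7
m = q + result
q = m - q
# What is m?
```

Answer: 34

Derivation:
Trace (tracking m):
m = 7  # -> m = 7
q = m + 13  # -> q = 20
result = m * 3 - 7  # -> result = 14
m = q + result  # -> m = 34
q = m - q  # -> q = 14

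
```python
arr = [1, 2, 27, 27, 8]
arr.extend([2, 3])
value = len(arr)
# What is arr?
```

Trace (tracking arr):
arr = [1, 2, 27, 27, 8]  # -> arr = [1, 2, 27, 27, 8]
arr.extend([2, 3])  # -> arr = [1, 2, 27, 27, 8, 2, 3]
value = len(arr)  # -> value = 7

Answer: [1, 2, 27, 27, 8, 2, 3]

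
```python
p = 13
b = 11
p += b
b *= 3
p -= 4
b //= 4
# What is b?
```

Answer: 8

Derivation:
Trace (tracking b):
p = 13  # -> p = 13
b = 11  # -> b = 11
p += b  # -> p = 24
b *= 3  # -> b = 33
p -= 4  # -> p = 20
b //= 4  # -> b = 8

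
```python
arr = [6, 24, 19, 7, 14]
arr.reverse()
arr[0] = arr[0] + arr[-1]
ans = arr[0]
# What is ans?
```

Trace (tracking ans):
arr = [6, 24, 19, 7, 14]  # -> arr = [6, 24, 19, 7, 14]
arr.reverse()  # -> arr = [14, 7, 19, 24, 6]
arr[0] = arr[0] + arr[-1]  # -> arr = [20, 7, 19, 24, 6]
ans = arr[0]  # -> ans = 20

Answer: 20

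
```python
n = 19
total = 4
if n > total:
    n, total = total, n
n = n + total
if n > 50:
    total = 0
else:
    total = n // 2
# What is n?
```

Trace (tracking n):
n = 19  # -> n = 19
total = 4  # -> total = 4
if n > total:  # condition is True
    n, total = (total, n)  # -> n = 4, total = 19
n = n + total  # -> n = 23
if n > 50:  # condition is False
else:
    total = n // 2  # -> total = 11

Answer: 23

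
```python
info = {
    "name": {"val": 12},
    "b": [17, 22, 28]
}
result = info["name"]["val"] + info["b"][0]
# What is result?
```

Answer: 29

Derivation:
Trace (tracking result):
info = {'name': {'val': 12}, 'b': [17, 22, 28]}  # -> info = {'name': {'val': 12}, 'b': [17, 22, 28]}
result = info['name']['val'] + info['b'][0]  # -> result = 29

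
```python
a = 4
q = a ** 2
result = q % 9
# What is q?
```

Trace (tracking q):
a = 4  # -> a = 4
q = a ** 2  # -> q = 16
result = q % 9  # -> result = 7

Answer: 16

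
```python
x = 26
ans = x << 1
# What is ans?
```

Answer: 52

Derivation:
Trace (tracking ans):
x = 26  # -> x = 26
ans = x << 1  # -> ans = 52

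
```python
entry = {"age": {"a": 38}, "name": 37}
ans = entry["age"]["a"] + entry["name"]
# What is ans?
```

Answer: 75

Derivation:
Trace (tracking ans):
entry = {'age': {'a': 38}, 'name': 37}  # -> entry = {'age': {'a': 38}, 'name': 37}
ans = entry['age']['a'] + entry['name']  # -> ans = 75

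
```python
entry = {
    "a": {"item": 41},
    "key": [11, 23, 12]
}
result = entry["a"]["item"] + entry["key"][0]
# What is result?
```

Answer: 52

Derivation:
Trace (tracking result):
entry = {'a': {'item': 41}, 'key': [11, 23, 12]}  # -> entry = {'a': {'item': 41}, 'key': [11, 23, 12]}
result = entry['a']['item'] + entry['key'][0]  # -> result = 52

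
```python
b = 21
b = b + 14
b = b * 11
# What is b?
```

Answer: 385

Derivation:
Trace (tracking b):
b = 21  # -> b = 21
b = b + 14  # -> b = 35
b = b * 11  # -> b = 385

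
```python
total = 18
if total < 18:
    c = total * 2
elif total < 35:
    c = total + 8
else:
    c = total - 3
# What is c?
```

Trace (tracking c):
total = 18  # -> total = 18
if total < 18:  # condition is False
elif total < 35:  # condition is True
    c = total + 8  # -> c = 26

Answer: 26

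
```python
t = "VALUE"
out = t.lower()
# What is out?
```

Trace (tracking out):
t = 'VALUE'  # -> t = 'VALUE'
out = t.lower()  # -> out = 'value'

Answer: 'value'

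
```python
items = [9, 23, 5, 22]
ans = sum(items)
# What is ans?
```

Trace (tracking ans):
items = [9, 23, 5, 22]  # -> items = [9, 23, 5, 22]
ans = sum(items)  # -> ans = 59

Answer: 59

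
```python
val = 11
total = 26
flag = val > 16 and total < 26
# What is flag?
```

Answer: False

Derivation:
Trace (tracking flag):
val = 11  # -> val = 11
total = 26  # -> total = 26
flag = val > 16 and total < 26  # -> flag = False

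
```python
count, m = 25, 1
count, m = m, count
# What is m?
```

Answer: 25

Derivation:
Trace (tracking m):
count, m = (25, 1)  # -> count = 25, m = 1
count, m = (m, count)  # -> count = 1, m = 25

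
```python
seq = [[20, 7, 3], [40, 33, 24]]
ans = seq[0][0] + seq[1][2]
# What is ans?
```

Trace (tracking ans):
seq = [[20, 7, 3], [40, 33, 24]]  # -> seq = [[20, 7, 3], [40, 33, 24]]
ans = seq[0][0] + seq[1][2]  # -> ans = 44

Answer: 44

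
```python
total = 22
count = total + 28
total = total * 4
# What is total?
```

Trace (tracking total):
total = 22  # -> total = 22
count = total + 28  # -> count = 50
total = total * 4  # -> total = 88

Answer: 88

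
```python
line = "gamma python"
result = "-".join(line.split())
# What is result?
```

Answer: 'gamma-python'

Derivation:
Trace (tracking result):
line = 'gamma python'  # -> line = 'gamma python'
result = '-'.join(line.split())  # -> result = 'gamma-python'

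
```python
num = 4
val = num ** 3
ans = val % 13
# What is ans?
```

Trace (tracking ans):
num = 4  # -> num = 4
val = num ** 3  # -> val = 64
ans = val % 13  # -> ans = 12

Answer: 12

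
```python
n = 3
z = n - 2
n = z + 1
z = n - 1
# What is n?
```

Answer: 2

Derivation:
Trace (tracking n):
n = 3  # -> n = 3
z = n - 2  # -> z = 1
n = z + 1  # -> n = 2
z = n - 1  # -> z = 1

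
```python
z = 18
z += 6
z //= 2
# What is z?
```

Trace (tracking z):
z = 18  # -> z = 18
z += 6  # -> z = 24
z //= 2  # -> z = 12

Answer: 12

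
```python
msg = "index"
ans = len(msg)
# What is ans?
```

Trace (tracking ans):
msg = 'index'  # -> msg = 'index'
ans = len(msg)  # -> ans = 5

Answer: 5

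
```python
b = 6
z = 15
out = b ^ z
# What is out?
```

Answer: 9

Derivation:
Trace (tracking out):
b = 6  # -> b = 6
z = 15  # -> z = 15
out = b ^ z  # -> out = 9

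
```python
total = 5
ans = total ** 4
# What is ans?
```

Answer: 625

Derivation:
Trace (tracking ans):
total = 5  # -> total = 5
ans = total ** 4  # -> ans = 625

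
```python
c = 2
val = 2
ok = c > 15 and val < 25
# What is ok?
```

Answer: False

Derivation:
Trace (tracking ok):
c = 2  # -> c = 2
val = 2  # -> val = 2
ok = c > 15 and val < 25  # -> ok = False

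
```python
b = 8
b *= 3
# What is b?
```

Trace (tracking b):
b = 8  # -> b = 8
b *= 3  # -> b = 24

Answer: 24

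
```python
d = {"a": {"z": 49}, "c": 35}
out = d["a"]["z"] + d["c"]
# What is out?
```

Trace (tracking out):
d = {'a': {'z': 49}, 'c': 35}  # -> d = {'a': {'z': 49}, 'c': 35}
out = d['a']['z'] + d['c']  # -> out = 84

Answer: 84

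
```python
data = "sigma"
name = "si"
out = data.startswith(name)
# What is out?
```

Answer: True

Derivation:
Trace (tracking out):
data = 'sigma'  # -> data = 'sigma'
name = 'si'  # -> name = 'si'
out = data.startswith(name)  # -> out = True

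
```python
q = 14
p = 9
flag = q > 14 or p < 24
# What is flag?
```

Answer: True

Derivation:
Trace (tracking flag):
q = 14  # -> q = 14
p = 9  # -> p = 9
flag = q > 14 or p < 24  # -> flag = True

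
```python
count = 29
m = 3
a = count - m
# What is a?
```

Trace (tracking a):
count = 29  # -> count = 29
m = 3  # -> m = 3
a = count - m  # -> a = 26

Answer: 26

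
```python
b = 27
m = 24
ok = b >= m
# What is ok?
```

Answer: True

Derivation:
Trace (tracking ok):
b = 27  # -> b = 27
m = 24  # -> m = 24
ok = b >= m  # -> ok = True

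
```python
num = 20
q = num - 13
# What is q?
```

Answer: 7

Derivation:
Trace (tracking q):
num = 20  # -> num = 20
q = num - 13  # -> q = 7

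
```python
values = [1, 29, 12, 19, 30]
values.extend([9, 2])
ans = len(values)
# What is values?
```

Answer: [1, 29, 12, 19, 30, 9, 2]

Derivation:
Trace (tracking values):
values = [1, 29, 12, 19, 30]  # -> values = [1, 29, 12, 19, 30]
values.extend([9, 2])  # -> values = [1, 29, 12, 19, 30, 9, 2]
ans = len(values)  # -> ans = 7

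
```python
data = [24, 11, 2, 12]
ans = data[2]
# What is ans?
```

Answer: 2

Derivation:
Trace (tracking ans):
data = [24, 11, 2, 12]  # -> data = [24, 11, 2, 12]
ans = data[2]  # -> ans = 2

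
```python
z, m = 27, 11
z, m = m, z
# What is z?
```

Answer: 11

Derivation:
Trace (tracking z):
z, m = (27, 11)  # -> z = 27, m = 11
z, m = (m, z)  # -> z = 11, m = 27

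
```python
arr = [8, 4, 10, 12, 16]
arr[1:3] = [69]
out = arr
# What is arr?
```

Trace (tracking arr):
arr = [8, 4, 10, 12, 16]  # -> arr = [8, 4, 10, 12, 16]
arr[1:3] = [69]  # -> arr = [8, 69, 12, 16]
out = arr  # -> out = [8, 69, 12, 16]

Answer: [8, 69, 12, 16]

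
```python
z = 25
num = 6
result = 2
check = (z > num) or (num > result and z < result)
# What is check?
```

Trace (tracking check):
z = 25  # -> z = 25
num = 6  # -> num = 6
result = 2  # -> result = 2
check = z > num or (num > result and z < result)  # -> check = True

Answer: True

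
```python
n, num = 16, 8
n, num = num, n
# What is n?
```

Answer: 8

Derivation:
Trace (tracking n):
n, num = (16, 8)  # -> n = 16, num = 8
n, num = (num, n)  # -> n = 8, num = 16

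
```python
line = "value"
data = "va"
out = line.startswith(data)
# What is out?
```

Trace (tracking out):
line = 'value'  # -> line = 'value'
data = 'va'  # -> data = 'va'
out = line.startswith(data)  # -> out = True

Answer: True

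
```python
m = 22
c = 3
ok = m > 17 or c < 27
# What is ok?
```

Trace (tracking ok):
m = 22  # -> m = 22
c = 3  # -> c = 3
ok = m > 17 or c < 27  # -> ok = True

Answer: True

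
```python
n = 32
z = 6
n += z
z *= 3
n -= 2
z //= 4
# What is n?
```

Answer: 36

Derivation:
Trace (tracking n):
n = 32  # -> n = 32
z = 6  # -> z = 6
n += z  # -> n = 38
z *= 3  # -> z = 18
n -= 2  # -> n = 36
z //= 4  # -> z = 4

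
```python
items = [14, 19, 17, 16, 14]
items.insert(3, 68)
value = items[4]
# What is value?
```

Trace (tracking value):
items = [14, 19, 17, 16, 14]  # -> items = [14, 19, 17, 16, 14]
items.insert(3, 68)  # -> items = [14, 19, 17, 68, 16, 14]
value = items[4]  # -> value = 16

Answer: 16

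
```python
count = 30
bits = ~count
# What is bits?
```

Answer: -31

Derivation:
Trace (tracking bits):
count = 30  # -> count = 30
bits = ~count  # -> bits = -31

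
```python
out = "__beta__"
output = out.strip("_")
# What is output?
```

Trace (tracking output):
out = '__beta__'  # -> out = '__beta__'
output = out.strip('_')  # -> output = 'beta'

Answer: 'beta'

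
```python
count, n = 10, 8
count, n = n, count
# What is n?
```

Answer: 10

Derivation:
Trace (tracking n):
count, n = (10, 8)  # -> count = 10, n = 8
count, n = (n, count)  # -> count = 8, n = 10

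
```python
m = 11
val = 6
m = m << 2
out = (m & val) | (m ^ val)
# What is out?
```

Answer: 46

Derivation:
Trace (tracking out):
m = 11  # -> m = 11
val = 6  # -> val = 6
m = m << 2  # -> m = 44
out = m & val | m ^ val  # -> out = 46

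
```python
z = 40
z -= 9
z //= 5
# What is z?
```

Answer: 6

Derivation:
Trace (tracking z):
z = 40  # -> z = 40
z -= 9  # -> z = 31
z //= 5  # -> z = 6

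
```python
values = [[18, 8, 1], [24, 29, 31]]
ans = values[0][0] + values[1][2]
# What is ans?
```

Trace (tracking ans):
values = [[18, 8, 1], [24, 29, 31]]  # -> values = [[18, 8, 1], [24, 29, 31]]
ans = values[0][0] + values[1][2]  # -> ans = 49

Answer: 49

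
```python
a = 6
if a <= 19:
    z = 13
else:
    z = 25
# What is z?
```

Trace (tracking z):
a = 6  # -> a = 6
if a <= 19:  # condition is True
    z = 13  # -> z = 13

Answer: 13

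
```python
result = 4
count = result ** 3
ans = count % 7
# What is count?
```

Trace (tracking count):
result = 4  # -> result = 4
count = result ** 3  # -> count = 64
ans = count % 7  # -> ans = 1

Answer: 64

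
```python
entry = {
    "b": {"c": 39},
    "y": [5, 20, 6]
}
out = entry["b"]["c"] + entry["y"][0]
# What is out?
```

Answer: 44

Derivation:
Trace (tracking out):
entry = {'b': {'c': 39}, 'y': [5, 20, 6]}  # -> entry = {'b': {'c': 39}, 'y': [5, 20, 6]}
out = entry['b']['c'] + entry['y'][0]  # -> out = 44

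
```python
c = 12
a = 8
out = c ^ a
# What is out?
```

Answer: 4

Derivation:
Trace (tracking out):
c = 12  # -> c = 12
a = 8  # -> a = 8
out = c ^ a  # -> out = 4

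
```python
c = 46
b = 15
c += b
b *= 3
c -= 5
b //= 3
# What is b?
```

Trace (tracking b):
c = 46  # -> c = 46
b = 15  # -> b = 15
c += b  # -> c = 61
b *= 3  # -> b = 45
c -= 5  # -> c = 56
b //= 3  # -> b = 15

Answer: 15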